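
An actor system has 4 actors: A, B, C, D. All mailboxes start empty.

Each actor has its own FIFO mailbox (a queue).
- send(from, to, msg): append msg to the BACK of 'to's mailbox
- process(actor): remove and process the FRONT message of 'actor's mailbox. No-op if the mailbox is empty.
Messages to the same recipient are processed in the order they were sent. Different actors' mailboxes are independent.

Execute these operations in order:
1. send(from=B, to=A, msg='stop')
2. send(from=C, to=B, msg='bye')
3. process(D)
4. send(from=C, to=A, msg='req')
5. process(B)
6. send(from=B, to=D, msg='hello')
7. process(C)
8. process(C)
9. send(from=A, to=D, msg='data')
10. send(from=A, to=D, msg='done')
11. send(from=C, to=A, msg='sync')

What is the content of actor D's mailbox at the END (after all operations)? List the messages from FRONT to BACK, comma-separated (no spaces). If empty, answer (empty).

Answer: hello,data,done

Derivation:
After 1 (send(from=B, to=A, msg='stop')): A:[stop] B:[] C:[] D:[]
After 2 (send(from=C, to=B, msg='bye')): A:[stop] B:[bye] C:[] D:[]
After 3 (process(D)): A:[stop] B:[bye] C:[] D:[]
After 4 (send(from=C, to=A, msg='req')): A:[stop,req] B:[bye] C:[] D:[]
After 5 (process(B)): A:[stop,req] B:[] C:[] D:[]
After 6 (send(from=B, to=D, msg='hello')): A:[stop,req] B:[] C:[] D:[hello]
After 7 (process(C)): A:[stop,req] B:[] C:[] D:[hello]
After 8 (process(C)): A:[stop,req] B:[] C:[] D:[hello]
After 9 (send(from=A, to=D, msg='data')): A:[stop,req] B:[] C:[] D:[hello,data]
After 10 (send(from=A, to=D, msg='done')): A:[stop,req] B:[] C:[] D:[hello,data,done]
After 11 (send(from=C, to=A, msg='sync')): A:[stop,req,sync] B:[] C:[] D:[hello,data,done]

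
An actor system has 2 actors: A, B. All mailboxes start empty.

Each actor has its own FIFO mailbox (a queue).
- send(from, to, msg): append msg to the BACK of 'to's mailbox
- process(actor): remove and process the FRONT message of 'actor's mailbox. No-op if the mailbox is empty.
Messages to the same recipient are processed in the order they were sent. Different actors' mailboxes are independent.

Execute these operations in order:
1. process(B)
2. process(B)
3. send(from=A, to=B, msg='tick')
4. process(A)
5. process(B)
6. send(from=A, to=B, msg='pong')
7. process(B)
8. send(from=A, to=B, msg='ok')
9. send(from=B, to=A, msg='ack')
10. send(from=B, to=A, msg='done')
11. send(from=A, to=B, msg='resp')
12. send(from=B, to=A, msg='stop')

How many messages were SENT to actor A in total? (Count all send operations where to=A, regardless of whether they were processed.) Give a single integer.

After 1 (process(B)): A:[] B:[]
After 2 (process(B)): A:[] B:[]
After 3 (send(from=A, to=B, msg='tick')): A:[] B:[tick]
After 4 (process(A)): A:[] B:[tick]
After 5 (process(B)): A:[] B:[]
After 6 (send(from=A, to=B, msg='pong')): A:[] B:[pong]
After 7 (process(B)): A:[] B:[]
After 8 (send(from=A, to=B, msg='ok')): A:[] B:[ok]
After 9 (send(from=B, to=A, msg='ack')): A:[ack] B:[ok]
After 10 (send(from=B, to=A, msg='done')): A:[ack,done] B:[ok]
After 11 (send(from=A, to=B, msg='resp')): A:[ack,done] B:[ok,resp]
After 12 (send(from=B, to=A, msg='stop')): A:[ack,done,stop] B:[ok,resp]

Answer: 3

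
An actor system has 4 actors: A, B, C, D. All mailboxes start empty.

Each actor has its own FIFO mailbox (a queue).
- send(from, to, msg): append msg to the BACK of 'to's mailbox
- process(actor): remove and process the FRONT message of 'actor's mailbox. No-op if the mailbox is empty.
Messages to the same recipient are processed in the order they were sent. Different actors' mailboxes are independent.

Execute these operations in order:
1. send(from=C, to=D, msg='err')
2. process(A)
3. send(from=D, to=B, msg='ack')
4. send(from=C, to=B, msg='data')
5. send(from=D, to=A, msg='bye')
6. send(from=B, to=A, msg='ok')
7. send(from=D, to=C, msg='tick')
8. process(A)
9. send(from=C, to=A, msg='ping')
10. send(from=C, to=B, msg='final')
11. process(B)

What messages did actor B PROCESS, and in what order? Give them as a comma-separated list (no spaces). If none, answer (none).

After 1 (send(from=C, to=D, msg='err')): A:[] B:[] C:[] D:[err]
After 2 (process(A)): A:[] B:[] C:[] D:[err]
After 3 (send(from=D, to=B, msg='ack')): A:[] B:[ack] C:[] D:[err]
After 4 (send(from=C, to=B, msg='data')): A:[] B:[ack,data] C:[] D:[err]
After 5 (send(from=D, to=A, msg='bye')): A:[bye] B:[ack,data] C:[] D:[err]
After 6 (send(from=B, to=A, msg='ok')): A:[bye,ok] B:[ack,data] C:[] D:[err]
After 7 (send(from=D, to=C, msg='tick')): A:[bye,ok] B:[ack,data] C:[tick] D:[err]
After 8 (process(A)): A:[ok] B:[ack,data] C:[tick] D:[err]
After 9 (send(from=C, to=A, msg='ping')): A:[ok,ping] B:[ack,data] C:[tick] D:[err]
After 10 (send(from=C, to=B, msg='final')): A:[ok,ping] B:[ack,data,final] C:[tick] D:[err]
After 11 (process(B)): A:[ok,ping] B:[data,final] C:[tick] D:[err]

Answer: ack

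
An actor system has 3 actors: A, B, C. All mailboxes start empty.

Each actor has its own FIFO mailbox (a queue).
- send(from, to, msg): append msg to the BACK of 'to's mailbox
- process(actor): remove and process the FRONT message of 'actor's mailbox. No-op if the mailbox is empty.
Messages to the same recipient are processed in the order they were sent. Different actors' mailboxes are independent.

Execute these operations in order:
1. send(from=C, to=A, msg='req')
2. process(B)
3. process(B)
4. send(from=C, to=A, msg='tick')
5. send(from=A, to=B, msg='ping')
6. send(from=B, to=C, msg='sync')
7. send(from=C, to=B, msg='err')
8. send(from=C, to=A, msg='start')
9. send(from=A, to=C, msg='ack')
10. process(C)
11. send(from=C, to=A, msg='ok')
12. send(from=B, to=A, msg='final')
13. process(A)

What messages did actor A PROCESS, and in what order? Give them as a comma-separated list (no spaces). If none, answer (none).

Answer: req

Derivation:
After 1 (send(from=C, to=A, msg='req')): A:[req] B:[] C:[]
After 2 (process(B)): A:[req] B:[] C:[]
After 3 (process(B)): A:[req] B:[] C:[]
After 4 (send(from=C, to=A, msg='tick')): A:[req,tick] B:[] C:[]
After 5 (send(from=A, to=B, msg='ping')): A:[req,tick] B:[ping] C:[]
After 6 (send(from=B, to=C, msg='sync')): A:[req,tick] B:[ping] C:[sync]
After 7 (send(from=C, to=B, msg='err')): A:[req,tick] B:[ping,err] C:[sync]
After 8 (send(from=C, to=A, msg='start')): A:[req,tick,start] B:[ping,err] C:[sync]
After 9 (send(from=A, to=C, msg='ack')): A:[req,tick,start] B:[ping,err] C:[sync,ack]
After 10 (process(C)): A:[req,tick,start] B:[ping,err] C:[ack]
After 11 (send(from=C, to=A, msg='ok')): A:[req,tick,start,ok] B:[ping,err] C:[ack]
After 12 (send(from=B, to=A, msg='final')): A:[req,tick,start,ok,final] B:[ping,err] C:[ack]
After 13 (process(A)): A:[tick,start,ok,final] B:[ping,err] C:[ack]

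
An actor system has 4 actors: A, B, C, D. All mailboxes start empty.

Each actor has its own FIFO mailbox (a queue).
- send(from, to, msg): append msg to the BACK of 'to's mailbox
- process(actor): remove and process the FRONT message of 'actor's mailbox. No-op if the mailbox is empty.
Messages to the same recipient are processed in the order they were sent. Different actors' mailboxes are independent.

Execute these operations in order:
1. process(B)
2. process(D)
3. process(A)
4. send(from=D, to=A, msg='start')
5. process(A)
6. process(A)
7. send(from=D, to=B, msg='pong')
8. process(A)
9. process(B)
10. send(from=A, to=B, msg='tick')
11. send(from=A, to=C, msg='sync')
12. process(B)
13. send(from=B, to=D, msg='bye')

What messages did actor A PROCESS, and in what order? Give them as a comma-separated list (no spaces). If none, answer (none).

Answer: start

Derivation:
After 1 (process(B)): A:[] B:[] C:[] D:[]
After 2 (process(D)): A:[] B:[] C:[] D:[]
After 3 (process(A)): A:[] B:[] C:[] D:[]
After 4 (send(from=D, to=A, msg='start')): A:[start] B:[] C:[] D:[]
After 5 (process(A)): A:[] B:[] C:[] D:[]
After 6 (process(A)): A:[] B:[] C:[] D:[]
After 7 (send(from=D, to=B, msg='pong')): A:[] B:[pong] C:[] D:[]
After 8 (process(A)): A:[] B:[pong] C:[] D:[]
After 9 (process(B)): A:[] B:[] C:[] D:[]
After 10 (send(from=A, to=B, msg='tick')): A:[] B:[tick] C:[] D:[]
After 11 (send(from=A, to=C, msg='sync')): A:[] B:[tick] C:[sync] D:[]
After 12 (process(B)): A:[] B:[] C:[sync] D:[]
After 13 (send(from=B, to=D, msg='bye')): A:[] B:[] C:[sync] D:[bye]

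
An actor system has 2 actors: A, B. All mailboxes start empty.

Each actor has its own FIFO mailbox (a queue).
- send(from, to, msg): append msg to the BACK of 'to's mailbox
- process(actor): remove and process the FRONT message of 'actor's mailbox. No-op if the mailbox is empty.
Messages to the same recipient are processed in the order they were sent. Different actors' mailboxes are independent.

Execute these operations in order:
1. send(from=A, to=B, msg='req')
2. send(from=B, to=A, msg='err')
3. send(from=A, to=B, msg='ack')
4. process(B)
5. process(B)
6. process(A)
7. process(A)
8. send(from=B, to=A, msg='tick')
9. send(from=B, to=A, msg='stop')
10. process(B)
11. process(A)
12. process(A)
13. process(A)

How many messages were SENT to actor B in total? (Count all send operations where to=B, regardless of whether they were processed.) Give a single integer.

After 1 (send(from=A, to=B, msg='req')): A:[] B:[req]
After 2 (send(from=B, to=A, msg='err')): A:[err] B:[req]
After 3 (send(from=A, to=B, msg='ack')): A:[err] B:[req,ack]
After 4 (process(B)): A:[err] B:[ack]
After 5 (process(B)): A:[err] B:[]
After 6 (process(A)): A:[] B:[]
After 7 (process(A)): A:[] B:[]
After 8 (send(from=B, to=A, msg='tick')): A:[tick] B:[]
After 9 (send(from=B, to=A, msg='stop')): A:[tick,stop] B:[]
After 10 (process(B)): A:[tick,stop] B:[]
After 11 (process(A)): A:[stop] B:[]
After 12 (process(A)): A:[] B:[]
After 13 (process(A)): A:[] B:[]

Answer: 2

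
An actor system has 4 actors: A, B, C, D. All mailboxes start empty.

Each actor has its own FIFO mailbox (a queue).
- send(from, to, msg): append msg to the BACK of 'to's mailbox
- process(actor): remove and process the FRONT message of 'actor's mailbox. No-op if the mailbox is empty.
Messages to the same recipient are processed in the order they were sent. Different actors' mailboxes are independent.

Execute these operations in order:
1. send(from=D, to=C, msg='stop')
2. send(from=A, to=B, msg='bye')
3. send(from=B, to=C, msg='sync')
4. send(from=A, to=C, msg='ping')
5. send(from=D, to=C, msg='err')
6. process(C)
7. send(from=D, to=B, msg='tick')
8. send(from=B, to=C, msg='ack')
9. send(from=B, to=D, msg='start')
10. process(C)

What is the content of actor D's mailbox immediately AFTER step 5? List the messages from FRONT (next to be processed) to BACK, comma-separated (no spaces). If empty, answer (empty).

After 1 (send(from=D, to=C, msg='stop')): A:[] B:[] C:[stop] D:[]
After 2 (send(from=A, to=B, msg='bye')): A:[] B:[bye] C:[stop] D:[]
After 3 (send(from=B, to=C, msg='sync')): A:[] B:[bye] C:[stop,sync] D:[]
After 4 (send(from=A, to=C, msg='ping')): A:[] B:[bye] C:[stop,sync,ping] D:[]
After 5 (send(from=D, to=C, msg='err')): A:[] B:[bye] C:[stop,sync,ping,err] D:[]

(empty)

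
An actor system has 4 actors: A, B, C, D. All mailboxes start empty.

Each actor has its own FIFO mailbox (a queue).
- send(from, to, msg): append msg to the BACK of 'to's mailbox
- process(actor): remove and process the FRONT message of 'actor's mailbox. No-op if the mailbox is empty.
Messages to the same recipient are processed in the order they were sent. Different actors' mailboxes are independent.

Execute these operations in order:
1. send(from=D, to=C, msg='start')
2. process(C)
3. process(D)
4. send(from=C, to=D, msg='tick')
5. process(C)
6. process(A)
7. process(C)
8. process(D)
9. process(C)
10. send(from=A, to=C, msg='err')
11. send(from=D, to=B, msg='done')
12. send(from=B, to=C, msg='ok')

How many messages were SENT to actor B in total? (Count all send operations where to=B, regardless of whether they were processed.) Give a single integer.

After 1 (send(from=D, to=C, msg='start')): A:[] B:[] C:[start] D:[]
After 2 (process(C)): A:[] B:[] C:[] D:[]
After 3 (process(D)): A:[] B:[] C:[] D:[]
After 4 (send(from=C, to=D, msg='tick')): A:[] B:[] C:[] D:[tick]
After 5 (process(C)): A:[] B:[] C:[] D:[tick]
After 6 (process(A)): A:[] B:[] C:[] D:[tick]
After 7 (process(C)): A:[] B:[] C:[] D:[tick]
After 8 (process(D)): A:[] B:[] C:[] D:[]
After 9 (process(C)): A:[] B:[] C:[] D:[]
After 10 (send(from=A, to=C, msg='err')): A:[] B:[] C:[err] D:[]
After 11 (send(from=D, to=B, msg='done')): A:[] B:[done] C:[err] D:[]
After 12 (send(from=B, to=C, msg='ok')): A:[] B:[done] C:[err,ok] D:[]

Answer: 1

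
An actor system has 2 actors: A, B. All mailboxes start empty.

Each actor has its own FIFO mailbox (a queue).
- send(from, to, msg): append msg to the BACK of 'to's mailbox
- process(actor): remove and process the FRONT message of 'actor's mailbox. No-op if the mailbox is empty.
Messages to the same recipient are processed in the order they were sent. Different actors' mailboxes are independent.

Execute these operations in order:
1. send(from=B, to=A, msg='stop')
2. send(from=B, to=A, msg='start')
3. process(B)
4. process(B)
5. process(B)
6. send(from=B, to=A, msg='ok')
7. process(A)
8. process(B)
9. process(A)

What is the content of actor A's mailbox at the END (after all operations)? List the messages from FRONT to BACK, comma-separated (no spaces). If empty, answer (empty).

Answer: ok

Derivation:
After 1 (send(from=B, to=A, msg='stop')): A:[stop] B:[]
After 2 (send(from=B, to=A, msg='start')): A:[stop,start] B:[]
After 3 (process(B)): A:[stop,start] B:[]
After 4 (process(B)): A:[stop,start] B:[]
After 5 (process(B)): A:[stop,start] B:[]
After 6 (send(from=B, to=A, msg='ok')): A:[stop,start,ok] B:[]
After 7 (process(A)): A:[start,ok] B:[]
After 8 (process(B)): A:[start,ok] B:[]
After 9 (process(A)): A:[ok] B:[]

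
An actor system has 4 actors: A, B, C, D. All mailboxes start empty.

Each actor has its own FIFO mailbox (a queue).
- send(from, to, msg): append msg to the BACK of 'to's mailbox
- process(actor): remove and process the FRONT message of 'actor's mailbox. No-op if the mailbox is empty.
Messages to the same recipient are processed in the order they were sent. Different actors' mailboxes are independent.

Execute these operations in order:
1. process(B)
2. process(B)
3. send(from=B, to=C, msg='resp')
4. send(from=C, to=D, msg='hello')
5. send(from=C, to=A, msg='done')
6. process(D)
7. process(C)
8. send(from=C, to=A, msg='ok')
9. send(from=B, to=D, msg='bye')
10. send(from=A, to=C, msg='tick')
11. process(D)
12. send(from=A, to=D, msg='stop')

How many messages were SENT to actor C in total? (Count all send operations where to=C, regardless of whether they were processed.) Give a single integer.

Answer: 2

Derivation:
After 1 (process(B)): A:[] B:[] C:[] D:[]
After 2 (process(B)): A:[] B:[] C:[] D:[]
After 3 (send(from=B, to=C, msg='resp')): A:[] B:[] C:[resp] D:[]
After 4 (send(from=C, to=D, msg='hello')): A:[] B:[] C:[resp] D:[hello]
After 5 (send(from=C, to=A, msg='done')): A:[done] B:[] C:[resp] D:[hello]
After 6 (process(D)): A:[done] B:[] C:[resp] D:[]
After 7 (process(C)): A:[done] B:[] C:[] D:[]
After 8 (send(from=C, to=A, msg='ok')): A:[done,ok] B:[] C:[] D:[]
After 9 (send(from=B, to=D, msg='bye')): A:[done,ok] B:[] C:[] D:[bye]
After 10 (send(from=A, to=C, msg='tick')): A:[done,ok] B:[] C:[tick] D:[bye]
After 11 (process(D)): A:[done,ok] B:[] C:[tick] D:[]
After 12 (send(from=A, to=D, msg='stop')): A:[done,ok] B:[] C:[tick] D:[stop]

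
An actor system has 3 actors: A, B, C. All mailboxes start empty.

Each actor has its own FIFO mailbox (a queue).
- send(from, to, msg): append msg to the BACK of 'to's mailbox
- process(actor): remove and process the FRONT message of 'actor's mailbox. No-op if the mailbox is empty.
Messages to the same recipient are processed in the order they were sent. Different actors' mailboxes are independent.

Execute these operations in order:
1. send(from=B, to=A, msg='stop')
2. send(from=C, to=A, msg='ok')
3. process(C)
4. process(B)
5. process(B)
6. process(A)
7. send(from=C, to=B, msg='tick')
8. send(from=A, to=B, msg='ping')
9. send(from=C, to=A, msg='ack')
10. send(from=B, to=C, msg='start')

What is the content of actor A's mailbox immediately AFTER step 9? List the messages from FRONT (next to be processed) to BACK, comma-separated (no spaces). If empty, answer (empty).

After 1 (send(from=B, to=A, msg='stop')): A:[stop] B:[] C:[]
After 2 (send(from=C, to=A, msg='ok')): A:[stop,ok] B:[] C:[]
After 3 (process(C)): A:[stop,ok] B:[] C:[]
After 4 (process(B)): A:[stop,ok] B:[] C:[]
After 5 (process(B)): A:[stop,ok] B:[] C:[]
After 6 (process(A)): A:[ok] B:[] C:[]
After 7 (send(from=C, to=B, msg='tick')): A:[ok] B:[tick] C:[]
After 8 (send(from=A, to=B, msg='ping')): A:[ok] B:[tick,ping] C:[]
After 9 (send(from=C, to=A, msg='ack')): A:[ok,ack] B:[tick,ping] C:[]

ok,ack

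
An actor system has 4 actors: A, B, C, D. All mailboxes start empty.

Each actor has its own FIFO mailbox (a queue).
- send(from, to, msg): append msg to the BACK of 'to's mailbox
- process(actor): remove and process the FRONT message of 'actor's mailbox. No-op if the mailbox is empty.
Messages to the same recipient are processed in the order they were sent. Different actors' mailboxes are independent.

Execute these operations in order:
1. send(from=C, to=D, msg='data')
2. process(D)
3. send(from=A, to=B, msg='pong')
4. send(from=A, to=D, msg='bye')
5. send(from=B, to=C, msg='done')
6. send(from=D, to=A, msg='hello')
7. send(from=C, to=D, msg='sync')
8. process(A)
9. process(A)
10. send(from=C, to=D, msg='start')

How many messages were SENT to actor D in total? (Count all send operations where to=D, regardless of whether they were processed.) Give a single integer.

Answer: 4

Derivation:
After 1 (send(from=C, to=D, msg='data')): A:[] B:[] C:[] D:[data]
After 2 (process(D)): A:[] B:[] C:[] D:[]
After 3 (send(from=A, to=B, msg='pong')): A:[] B:[pong] C:[] D:[]
After 4 (send(from=A, to=D, msg='bye')): A:[] B:[pong] C:[] D:[bye]
After 5 (send(from=B, to=C, msg='done')): A:[] B:[pong] C:[done] D:[bye]
After 6 (send(from=D, to=A, msg='hello')): A:[hello] B:[pong] C:[done] D:[bye]
After 7 (send(from=C, to=D, msg='sync')): A:[hello] B:[pong] C:[done] D:[bye,sync]
After 8 (process(A)): A:[] B:[pong] C:[done] D:[bye,sync]
After 9 (process(A)): A:[] B:[pong] C:[done] D:[bye,sync]
After 10 (send(from=C, to=D, msg='start')): A:[] B:[pong] C:[done] D:[bye,sync,start]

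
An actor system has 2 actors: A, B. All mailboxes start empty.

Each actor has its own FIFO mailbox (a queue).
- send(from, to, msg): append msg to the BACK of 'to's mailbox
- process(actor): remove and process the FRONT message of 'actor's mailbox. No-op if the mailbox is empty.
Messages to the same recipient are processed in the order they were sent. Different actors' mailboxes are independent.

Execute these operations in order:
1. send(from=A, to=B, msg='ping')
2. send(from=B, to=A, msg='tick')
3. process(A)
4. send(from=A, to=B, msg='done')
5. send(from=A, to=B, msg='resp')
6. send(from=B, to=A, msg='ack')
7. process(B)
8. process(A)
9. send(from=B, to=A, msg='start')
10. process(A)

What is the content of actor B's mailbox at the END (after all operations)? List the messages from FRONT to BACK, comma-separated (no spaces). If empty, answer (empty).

Answer: done,resp

Derivation:
After 1 (send(from=A, to=B, msg='ping')): A:[] B:[ping]
After 2 (send(from=B, to=A, msg='tick')): A:[tick] B:[ping]
After 3 (process(A)): A:[] B:[ping]
After 4 (send(from=A, to=B, msg='done')): A:[] B:[ping,done]
After 5 (send(from=A, to=B, msg='resp')): A:[] B:[ping,done,resp]
After 6 (send(from=B, to=A, msg='ack')): A:[ack] B:[ping,done,resp]
After 7 (process(B)): A:[ack] B:[done,resp]
After 8 (process(A)): A:[] B:[done,resp]
After 9 (send(from=B, to=A, msg='start')): A:[start] B:[done,resp]
After 10 (process(A)): A:[] B:[done,resp]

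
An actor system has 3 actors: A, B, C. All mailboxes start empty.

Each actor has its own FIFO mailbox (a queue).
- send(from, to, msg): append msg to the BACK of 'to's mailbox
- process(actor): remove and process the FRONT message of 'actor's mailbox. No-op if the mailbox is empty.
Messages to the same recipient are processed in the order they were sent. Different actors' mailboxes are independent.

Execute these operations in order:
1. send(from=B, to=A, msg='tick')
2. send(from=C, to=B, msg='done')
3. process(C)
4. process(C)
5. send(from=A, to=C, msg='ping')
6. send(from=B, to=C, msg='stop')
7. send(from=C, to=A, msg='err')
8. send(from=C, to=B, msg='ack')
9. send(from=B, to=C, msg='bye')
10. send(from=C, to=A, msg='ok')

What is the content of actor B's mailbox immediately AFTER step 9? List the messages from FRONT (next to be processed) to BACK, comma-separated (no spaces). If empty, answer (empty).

After 1 (send(from=B, to=A, msg='tick')): A:[tick] B:[] C:[]
After 2 (send(from=C, to=B, msg='done')): A:[tick] B:[done] C:[]
After 3 (process(C)): A:[tick] B:[done] C:[]
After 4 (process(C)): A:[tick] B:[done] C:[]
After 5 (send(from=A, to=C, msg='ping')): A:[tick] B:[done] C:[ping]
After 6 (send(from=B, to=C, msg='stop')): A:[tick] B:[done] C:[ping,stop]
After 7 (send(from=C, to=A, msg='err')): A:[tick,err] B:[done] C:[ping,stop]
After 8 (send(from=C, to=B, msg='ack')): A:[tick,err] B:[done,ack] C:[ping,stop]
After 9 (send(from=B, to=C, msg='bye')): A:[tick,err] B:[done,ack] C:[ping,stop,bye]

done,ack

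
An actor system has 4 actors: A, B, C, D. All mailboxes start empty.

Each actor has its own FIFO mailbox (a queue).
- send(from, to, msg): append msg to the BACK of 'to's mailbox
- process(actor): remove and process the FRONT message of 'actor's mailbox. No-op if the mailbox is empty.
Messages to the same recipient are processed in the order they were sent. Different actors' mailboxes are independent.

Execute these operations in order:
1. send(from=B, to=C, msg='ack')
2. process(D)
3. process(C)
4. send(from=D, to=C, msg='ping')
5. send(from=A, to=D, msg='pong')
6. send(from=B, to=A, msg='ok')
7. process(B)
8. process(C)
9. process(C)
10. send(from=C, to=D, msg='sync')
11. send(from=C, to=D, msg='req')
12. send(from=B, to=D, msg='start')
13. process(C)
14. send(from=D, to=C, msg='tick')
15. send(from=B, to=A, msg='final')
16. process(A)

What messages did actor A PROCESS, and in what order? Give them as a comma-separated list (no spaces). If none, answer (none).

Answer: ok

Derivation:
After 1 (send(from=B, to=C, msg='ack')): A:[] B:[] C:[ack] D:[]
After 2 (process(D)): A:[] B:[] C:[ack] D:[]
After 3 (process(C)): A:[] B:[] C:[] D:[]
After 4 (send(from=D, to=C, msg='ping')): A:[] B:[] C:[ping] D:[]
After 5 (send(from=A, to=D, msg='pong')): A:[] B:[] C:[ping] D:[pong]
After 6 (send(from=B, to=A, msg='ok')): A:[ok] B:[] C:[ping] D:[pong]
After 7 (process(B)): A:[ok] B:[] C:[ping] D:[pong]
After 8 (process(C)): A:[ok] B:[] C:[] D:[pong]
After 9 (process(C)): A:[ok] B:[] C:[] D:[pong]
After 10 (send(from=C, to=D, msg='sync')): A:[ok] B:[] C:[] D:[pong,sync]
After 11 (send(from=C, to=D, msg='req')): A:[ok] B:[] C:[] D:[pong,sync,req]
After 12 (send(from=B, to=D, msg='start')): A:[ok] B:[] C:[] D:[pong,sync,req,start]
After 13 (process(C)): A:[ok] B:[] C:[] D:[pong,sync,req,start]
After 14 (send(from=D, to=C, msg='tick')): A:[ok] B:[] C:[tick] D:[pong,sync,req,start]
After 15 (send(from=B, to=A, msg='final')): A:[ok,final] B:[] C:[tick] D:[pong,sync,req,start]
After 16 (process(A)): A:[final] B:[] C:[tick] D:[pong,sync,req,start]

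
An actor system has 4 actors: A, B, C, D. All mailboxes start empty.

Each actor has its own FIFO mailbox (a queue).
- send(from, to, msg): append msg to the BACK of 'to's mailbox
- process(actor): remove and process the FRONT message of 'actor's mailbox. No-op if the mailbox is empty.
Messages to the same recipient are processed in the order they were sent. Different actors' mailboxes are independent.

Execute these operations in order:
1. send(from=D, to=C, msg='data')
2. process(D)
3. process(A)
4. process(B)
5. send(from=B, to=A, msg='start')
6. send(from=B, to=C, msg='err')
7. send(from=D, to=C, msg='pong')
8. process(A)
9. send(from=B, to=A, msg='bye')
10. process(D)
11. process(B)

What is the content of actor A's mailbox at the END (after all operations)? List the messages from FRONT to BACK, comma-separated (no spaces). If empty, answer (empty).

After 1 (send(from=D, to=C, msg='data')): A:[] B:[] C:[data] D:[]
After 2 (process(D)): A:[] B:[] C:[data] D:[]
After 3 (process(A)): A:[] B:[] C:[data] D:[]
After 4 (process(B)): A:[] B:[] C:[data] D:[]
After 5 (send(from=B, to=A, msg='start')): A:[start] B:[] C:[data] D:[]
After 6 (send(from=B, to=C, msg='err')): A:[start] B:[] C:[data,err] D:[]
After 7 (send(from=D, to=C, msg='pong')): A:[start] B:[] C:[data,err,pong] D:[]
After 8 (process(A)): A:[] B:[] C:[data,err,pong] D:[]
After 9 (send(from=B, to=A, msg='bye')): A:[bye] B:[] C:[data,err,pong] D:[]
After 10 (process(D)): A:[bye] B:[] C:[data,err,pong] D:[]
After 11 (process(B)): A:[bye] B:[] C:[data,err,pong] D:[]

Answer: bye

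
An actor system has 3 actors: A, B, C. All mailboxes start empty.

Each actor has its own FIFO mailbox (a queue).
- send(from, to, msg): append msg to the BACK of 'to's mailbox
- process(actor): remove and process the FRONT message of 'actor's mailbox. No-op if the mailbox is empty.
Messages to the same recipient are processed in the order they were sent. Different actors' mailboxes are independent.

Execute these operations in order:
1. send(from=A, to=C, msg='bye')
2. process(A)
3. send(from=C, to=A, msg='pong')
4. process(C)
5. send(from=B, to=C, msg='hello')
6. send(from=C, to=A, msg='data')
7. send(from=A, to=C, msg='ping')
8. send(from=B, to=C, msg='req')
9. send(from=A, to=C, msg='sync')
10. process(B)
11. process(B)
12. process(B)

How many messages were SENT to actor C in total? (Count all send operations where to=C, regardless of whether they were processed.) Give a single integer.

After 1 (send(from=A, to=C, msg='bye')): A:[] B:[] C:[bye]
After 2 (process(A)): A:[] B:[] C:[bye]
After 3 (send(from=C, to=A, msg='pong')): A:[pong] B:[] C:[bye]
After 4 (process(C)): A:[pong] B:[] C:[]
After 5 (send(from=B, to=C, msg='hello')): A:[pong] B:[] C:[hello]
After 6 (send(from=C, to=A, msg='data')): A:[pong,data] B:[] C:[hello]
After 7 (send(from=A, to=C, msg='ping')): A:[pong,data] B:[] C:[hello,ping]
After 8 (send(from=B, to=C, msg='req')): A:[pong,data] B:[] C:[hello,ping,req]
After 9 (send(from=A, to=C, msg='sync')): A:[pong,data] B:[] C:[hello,ping,req,sync]
After 10 (process(B)): A:[pong,data] B:[] C:[hello,ping,req,sync]
After 11 (process(B)): A:[pong,data] B:[] C:[hello,ping,req,sync]
After 12 (process(B)): A:[pong,data] B:[] C:[hello,ping,req,sync]

Answer: 5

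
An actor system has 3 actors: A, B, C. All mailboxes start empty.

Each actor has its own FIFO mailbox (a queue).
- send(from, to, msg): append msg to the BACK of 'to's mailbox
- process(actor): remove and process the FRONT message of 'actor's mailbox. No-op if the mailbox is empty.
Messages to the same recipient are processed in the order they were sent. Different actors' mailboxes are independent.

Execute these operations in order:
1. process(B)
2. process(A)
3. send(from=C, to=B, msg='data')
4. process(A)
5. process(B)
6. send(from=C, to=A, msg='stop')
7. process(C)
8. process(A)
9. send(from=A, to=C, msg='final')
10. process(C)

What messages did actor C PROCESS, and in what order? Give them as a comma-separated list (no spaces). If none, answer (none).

Answer: final

Derivation:
After 1 (process(B)): A:[] B:[] C:[]
After 2 (process(A)): A:[] B:[] C:[]
After 3 (send(from=C, to=B, msg='data')): A:[] B:[data] C:[]
After 4 (process(A)): A:[] B:[data] C:[]
After 5 (process(B)): A:[] B:[] C:[]
After 6 (send(from=C, to=A, msg='stop')): A:[stop] B:[] C:[]
After 7 (process(C)): A:[stop] B:[] C:[]
After 8 (process(A)): A:[] B:[] C:[]
After 9 (send(from=A, to=C, msg='final')): A:[] B:[] C:[final]
After 10 (process(C)): A:[] B:[] C:[]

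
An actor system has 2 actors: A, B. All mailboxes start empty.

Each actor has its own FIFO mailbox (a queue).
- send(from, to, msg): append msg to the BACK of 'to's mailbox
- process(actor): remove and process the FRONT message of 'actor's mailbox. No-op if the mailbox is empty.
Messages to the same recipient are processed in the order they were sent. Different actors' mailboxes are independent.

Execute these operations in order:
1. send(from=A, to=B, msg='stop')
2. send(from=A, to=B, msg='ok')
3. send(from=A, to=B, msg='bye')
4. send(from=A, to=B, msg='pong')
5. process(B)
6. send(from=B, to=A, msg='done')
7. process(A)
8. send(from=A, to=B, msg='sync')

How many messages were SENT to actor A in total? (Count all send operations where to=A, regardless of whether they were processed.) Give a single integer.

Answer: 1

Derivation:
After 1 (send(from=A, to=B, msg='stop')): A:[] B:[stop]
After 2 (send(from=A, to=B, msg='ok')): A:[] B:[stop,ok]
After 3 (send(from=A, to=B, msg='bye')): A:[] B:[stop,ok,bye]
After 4 (send(from=A, to=B, msg='pong')): A:[] B:[stop,ok,bye,pong]
After 5 (process(B)): A:[] B:[ok,bye,pong]
After 6 (send(from=B, to=A, msg='done')): A:[done] B:[ok,bye,pong]
After 7 (process(A)): A:[] B:[ok,bye,pong]
After 8 (send(from=A, to=B, msg='sync')): A:[] B:[ok,bye,pong,sync]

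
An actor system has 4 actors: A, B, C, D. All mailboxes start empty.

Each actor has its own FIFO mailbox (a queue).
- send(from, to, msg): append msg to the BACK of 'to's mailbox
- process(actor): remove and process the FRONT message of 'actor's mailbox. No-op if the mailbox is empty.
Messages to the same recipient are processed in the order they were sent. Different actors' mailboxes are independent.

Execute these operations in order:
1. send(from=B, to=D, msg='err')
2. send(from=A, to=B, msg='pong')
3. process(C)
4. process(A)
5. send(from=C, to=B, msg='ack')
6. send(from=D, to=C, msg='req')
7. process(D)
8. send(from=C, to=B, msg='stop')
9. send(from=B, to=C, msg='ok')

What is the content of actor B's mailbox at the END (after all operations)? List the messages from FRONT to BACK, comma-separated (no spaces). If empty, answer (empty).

After 1 (send(from=B, to=D, msg='err')): A:[] B:[] C:[] D:[err]
After 2 (send(from=A, to=B, msg='pong')): A:[] B:[pong] C:[] D:[err]
After 3 (process(C)): A:[] B:[pong] C:[] D:[err]
After 4 (process(A)): A:[] B:[pong] C:[] D:[err]
After 5 (send(from=C, to=B, msg='ack')): A:[] B:[pong,ack] C:[] D:[err]
After 6 (send(from=D, to=C, msg='req')): A:[] B:[pong,ack] C:[req] D:[err]
After 7 (process(D)): A:[] B:[pong,ack] C:[req] D:[]
After 8 (send(from=C, to=B, msg='stop')): A:[] B:[pong,ack,stop] C:[req] D:[]
After 9 (send(from=B, to=C, msg='ok')): A:[] B:[pong,ack,stop] C:[req,ok] D:[]

Answer: pong,ack,stop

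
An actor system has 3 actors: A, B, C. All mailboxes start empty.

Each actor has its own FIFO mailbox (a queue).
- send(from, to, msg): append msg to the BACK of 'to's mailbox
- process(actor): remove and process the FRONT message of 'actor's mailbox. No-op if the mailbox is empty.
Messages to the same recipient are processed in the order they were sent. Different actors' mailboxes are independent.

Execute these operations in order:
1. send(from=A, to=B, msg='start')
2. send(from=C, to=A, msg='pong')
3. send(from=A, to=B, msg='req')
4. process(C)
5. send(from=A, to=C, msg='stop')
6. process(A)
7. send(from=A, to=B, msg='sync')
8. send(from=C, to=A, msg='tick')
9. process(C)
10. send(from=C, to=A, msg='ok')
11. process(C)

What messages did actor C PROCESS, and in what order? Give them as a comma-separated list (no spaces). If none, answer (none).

Answer: stop

Derivation:
After 1 (send(from=A, to=B, msg='start')): A:[] B:[start] C:[]
After 2 (send(from=C, to=A, msg='pong')): A:[pong] B:[start] C:[]
After 3 (send(from=A, to=B, msg='req')): A:[pong] B:[start,req] C:[]
After 4 (process(C)): A:[pong] B:[start,req] C:[]
After 5 (send(from=A, to=C, msg='stop')): A:[pong] B:[start,req] C:[stop]
After 6 (process(A)): A:[] B:[start,req] C:[stop]
After 7 (send(from=A, to=B, msg='sync')): A:[] B:[start,req,sync] C:[stop]
After 8 (send(from=C, to=A, msg='tick')): A:[tick] B:[start,req,sync] C:[stop]
After 9 (process(C)): A:[tick] B:[start,req,sync] C:[]
After 10 (send(from=C, to=A, msg='ok')): A:[tick,ok] B:[start,req,sync] C:[]
After 11 (process(C)): A:[tick,ok] B:[start,req,sync] C:[]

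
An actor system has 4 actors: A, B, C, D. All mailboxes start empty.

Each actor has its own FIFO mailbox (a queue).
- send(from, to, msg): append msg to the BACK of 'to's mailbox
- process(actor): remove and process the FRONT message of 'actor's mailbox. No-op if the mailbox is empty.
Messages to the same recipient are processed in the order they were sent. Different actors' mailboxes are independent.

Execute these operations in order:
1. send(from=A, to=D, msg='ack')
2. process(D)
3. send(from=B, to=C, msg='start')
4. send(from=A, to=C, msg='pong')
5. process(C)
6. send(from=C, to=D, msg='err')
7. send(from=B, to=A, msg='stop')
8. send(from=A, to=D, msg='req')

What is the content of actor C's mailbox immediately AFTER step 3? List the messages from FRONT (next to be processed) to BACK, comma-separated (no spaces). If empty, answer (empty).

After 1 (send(from=A, to=D, msg='ack')): A:[] B:[] C:[] D:[ack]
After 2 (process(D)): A:[] B:[] C:[] D:[]
After 3 (send(from=B, to=C, msg='start')): A:[] B:[] C:[start] D:[]

start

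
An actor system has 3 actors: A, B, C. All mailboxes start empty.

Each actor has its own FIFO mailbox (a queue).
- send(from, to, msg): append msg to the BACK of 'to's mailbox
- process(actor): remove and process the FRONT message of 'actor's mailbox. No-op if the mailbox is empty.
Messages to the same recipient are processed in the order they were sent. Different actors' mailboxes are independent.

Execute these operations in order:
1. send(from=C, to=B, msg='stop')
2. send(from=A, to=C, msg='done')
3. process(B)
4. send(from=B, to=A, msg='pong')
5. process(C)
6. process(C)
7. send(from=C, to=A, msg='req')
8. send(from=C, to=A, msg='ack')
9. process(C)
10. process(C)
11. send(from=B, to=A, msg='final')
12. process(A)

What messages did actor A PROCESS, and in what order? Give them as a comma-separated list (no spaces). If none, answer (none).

Answer: pong

Derivation:
After 1 (send(from=C, to=B, msg='stop')): A:[] B:[stop] C:[]
After 2 (send(from=A, to=C, msg='done')): A:[] B:[stop] C:[done]
After 3 (process(B)): A:[] B:[] C:[done]
After 4 (send(from=B, to=A, msg='pong')): A:[pong] B:[] C:[done]
After 5 (process(C)): A:[pong] B:[] C:[]
After 6 (process(C)): A:[pong] B:[] C:[]
After 7 (send(from=C, to=A, msg='req')): A:[pong,req] B:[] C:[]
After 8 (send(from=C, to=A, msg='ack')): A:[pong,req,ack] B:[] C:[]
After 9 (process(C)): A:[pong,req,ack] B:[] C:[]
After 10 (process(C)): A:[pong,req,ack] B:[] C:[]
After 11 (send(from=B, to=A, msg='final')): A:[pong,req,ack,final] B:[] C:[]
After 12 (process(A)): A:[req,ack,final] B:[] C:[]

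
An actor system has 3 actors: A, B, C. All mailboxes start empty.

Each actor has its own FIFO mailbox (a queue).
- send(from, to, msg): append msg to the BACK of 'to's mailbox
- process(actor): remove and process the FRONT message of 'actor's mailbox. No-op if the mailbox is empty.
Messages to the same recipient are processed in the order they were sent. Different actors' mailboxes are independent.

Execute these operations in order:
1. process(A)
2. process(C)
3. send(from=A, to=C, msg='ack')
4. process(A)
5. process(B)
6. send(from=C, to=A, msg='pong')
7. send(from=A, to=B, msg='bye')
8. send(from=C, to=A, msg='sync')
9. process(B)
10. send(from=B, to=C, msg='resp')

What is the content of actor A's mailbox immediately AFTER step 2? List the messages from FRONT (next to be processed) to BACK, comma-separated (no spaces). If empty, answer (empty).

After 1 (process(A)): A:[] B:[] C:[]
After 2 (process(C)): A:[] B:[] C:[]

(empty)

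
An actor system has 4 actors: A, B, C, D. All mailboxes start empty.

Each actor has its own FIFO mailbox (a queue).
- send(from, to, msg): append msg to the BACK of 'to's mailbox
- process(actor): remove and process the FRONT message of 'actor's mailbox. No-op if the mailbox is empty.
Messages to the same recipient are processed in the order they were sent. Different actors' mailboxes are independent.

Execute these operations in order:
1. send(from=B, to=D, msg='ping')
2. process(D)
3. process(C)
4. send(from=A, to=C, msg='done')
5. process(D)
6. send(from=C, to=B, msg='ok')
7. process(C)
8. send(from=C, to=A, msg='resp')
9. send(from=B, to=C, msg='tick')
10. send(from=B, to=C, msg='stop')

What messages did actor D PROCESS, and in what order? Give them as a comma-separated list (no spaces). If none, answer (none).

Answer: ping

Derivation:
After 1 (send(from=B, to=D, msg='ping')): A:[] B:[] C:[] D:[ping]
After 2 (process(D)): A:[] B:[] C:[] D:[]
After 3 (process(C)): A:[] B:[] C:[] D:[]
After 4 (send(from=A, to=C, msg='done')): A:[] B:[] C:[done] D:[]
After 5 (process(D)): A:[] B:[] C:[done] D:[]
After 6 (send(from=C, to=B, msg='ok')): A:[] B:[ok] C:[done] D:[]
After 7 (process(C)): A:[] B:[ok] C:[] D:[]
After 8 (send(from=C, to=A, msg='resp')): A:[resp] B:[ok] C:[] D:[]
After 9 (send(from=B, to=C, msg='tick')): A:[resp] B:[ok] C:[tick] D:[]
After 10 (send(from=B, to=C, msg='stop')): A:[resp] B:[ok] C:[tick,stop] D:[]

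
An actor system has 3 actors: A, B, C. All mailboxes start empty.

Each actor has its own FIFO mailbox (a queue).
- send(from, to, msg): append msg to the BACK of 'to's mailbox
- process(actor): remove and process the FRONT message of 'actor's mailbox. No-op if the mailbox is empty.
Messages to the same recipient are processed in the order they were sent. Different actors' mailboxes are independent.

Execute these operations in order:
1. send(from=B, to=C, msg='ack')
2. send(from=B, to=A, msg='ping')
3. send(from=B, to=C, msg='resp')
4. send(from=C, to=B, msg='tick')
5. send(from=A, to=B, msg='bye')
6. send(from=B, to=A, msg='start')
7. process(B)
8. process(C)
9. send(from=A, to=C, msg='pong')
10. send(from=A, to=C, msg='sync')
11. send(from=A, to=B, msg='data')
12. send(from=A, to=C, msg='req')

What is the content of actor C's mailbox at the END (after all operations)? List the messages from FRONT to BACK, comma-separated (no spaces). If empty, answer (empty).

Answer: resp,pong,sync,req

Derivation:
After 1 (send(from=B, to=C, msg='ack')): A:[] B:[] C:[ack]
After 2 (send(from=B, to=A, msg='ping')): A:[ping] B:[] C:[ack]
After 3 (send(from=B, to=C, msg='resp')): A:[ping] B:[] C:[ack,resp]
After 4 (send(from=C, to=B, msg='tick')): A:[ping] B:[tick] C:[ack,resp]
After 5 (send(from=A, to=B, msg='bye')): A:[ping] B:[tick,bye] C:[ack,resp]
After 6 (send(from=B, to=A, msg='start')): A:[ping,start] B:[tick,bye] C:[ack,resp]
After 7 (process(B)): A:[ping,start] B:[bye] C:[ack,resp]
After 8 (process(C)): A:[ping,start] B:[bye] C:[resp]
After 9 (send(from=A, to=C, msg='pong')): A:[ping,start] B:[bye] C:[resp,pong]
After 10 (send(from=A, to=C, msg='sync')): A:[ping,start] B:[bye] C:[resp,pong,sync]
After 11 (send(from=A, to=B, msg='data')): A:[ping,start] B:[bye,data] C:[resp,pong,sync]
After 12 (send(from=A, to=C, msg='req')): A:[ping,start] B:[bye,data] C:[resp,pong,sync,req]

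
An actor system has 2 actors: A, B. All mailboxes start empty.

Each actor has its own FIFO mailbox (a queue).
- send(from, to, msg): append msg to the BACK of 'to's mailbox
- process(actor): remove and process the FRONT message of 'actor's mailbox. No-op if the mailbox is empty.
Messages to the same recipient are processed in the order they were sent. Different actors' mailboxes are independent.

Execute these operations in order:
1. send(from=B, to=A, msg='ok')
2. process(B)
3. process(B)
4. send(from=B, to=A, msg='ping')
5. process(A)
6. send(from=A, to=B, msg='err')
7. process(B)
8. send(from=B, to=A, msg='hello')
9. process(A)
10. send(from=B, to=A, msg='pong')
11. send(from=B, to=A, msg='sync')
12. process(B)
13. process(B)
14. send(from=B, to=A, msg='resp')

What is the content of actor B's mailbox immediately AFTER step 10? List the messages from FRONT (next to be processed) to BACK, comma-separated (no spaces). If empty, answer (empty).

After 1 (send(from=B, to=A, msg='ok')): A:[ok] B:[]
After 2 (process(B)): A:[ok] B:[]
After 3 (process(B)): A:[ok] B:[]
After 4 (send(from=B, to=A, msg='ping')): A:[ok,ping] B:[]
After 5 (process(A)): A:[ping] B:[]
After 6 (send(from=A, to=B, msg='err')): A:[ping] B:[err]
After 7 (process(B)): A:[ping] B:[]
After 8 (send(from=B, to=A, msg='hello')): A:[ping,hello] B:[]
After 9 (process(A)): A:[hello] B:[]
After 10 (send(from=B, to=A, msg='pong')): A:[hello,pong] B:[]

(empty)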